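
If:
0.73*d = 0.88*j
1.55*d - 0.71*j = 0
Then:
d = 0.00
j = 0.00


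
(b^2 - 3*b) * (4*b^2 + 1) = 4*b^4 - 12*b^3 + b^2 - 3*b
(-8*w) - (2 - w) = -7*w - 2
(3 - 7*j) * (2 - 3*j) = 21*j^2 - 23*j + 6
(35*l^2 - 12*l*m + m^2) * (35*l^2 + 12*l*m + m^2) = 1225*l^4 - 74*l^2*m^2 + m^4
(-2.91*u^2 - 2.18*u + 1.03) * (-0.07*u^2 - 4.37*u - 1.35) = 0.2037*u^4 + 12.8693*u^3 + 13.383*u^2 - 1.5581*u - 1.3905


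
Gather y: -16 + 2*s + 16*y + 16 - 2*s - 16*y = 0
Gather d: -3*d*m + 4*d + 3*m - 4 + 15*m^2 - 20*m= d*(4 - 3*m) + 15*m^2 - 17*m - 4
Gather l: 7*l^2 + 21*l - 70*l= 7*l^2 - 49*l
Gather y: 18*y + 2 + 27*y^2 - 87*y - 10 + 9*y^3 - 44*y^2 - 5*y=9*y^3 - 17*y^2 - 74*y - 8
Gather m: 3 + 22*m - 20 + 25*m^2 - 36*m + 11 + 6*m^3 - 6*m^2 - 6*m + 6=6*m^3 + 19*m^2 - 20*m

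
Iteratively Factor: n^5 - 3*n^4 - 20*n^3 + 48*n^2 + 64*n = (n + 1)*(n^4 - 4*n^3 - 16*n^2 + 64*n) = (n + 1)*(n + 4)*(n^3 - 8*n^2 + 16*n) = n*(n + 1)*(n + 4)*(n^2 - 8*n + 16) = n*(n - 4)*(n + 1)*(n + 4)*(n - 4)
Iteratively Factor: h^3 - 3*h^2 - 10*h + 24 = (h - 4)*(h^2 + h - 6) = (h - 4)*(h + 3)*(h - 2)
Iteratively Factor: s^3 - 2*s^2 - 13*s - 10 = (s + 1)*(s^2 - 3*s - 10) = (s - 5)*(s + 1)*(s + 2)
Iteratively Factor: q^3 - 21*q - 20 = (q + 4)*(q^2 - 4*q - 5) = (q + 1)*(q + 4)*(q - 5)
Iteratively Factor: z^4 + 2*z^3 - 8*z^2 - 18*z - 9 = (z + 3)*(z^3 - z^2 - 5*z - 3) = (z - 3)*(z + 3)*(z^2 + 2*z + 1) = (z - 3)*(z + 1)*(z + 3)*(z + 1)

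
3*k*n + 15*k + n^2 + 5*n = (3*k + n)*(n + 5)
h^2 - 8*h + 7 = (h - 7)*(h - 1)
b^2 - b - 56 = (b - 8)*(b + 7)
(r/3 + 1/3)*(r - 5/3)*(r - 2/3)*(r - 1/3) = r^4/3 - 5*r^3/9 - 7*r^2/27 + 41*r/81 - 10/81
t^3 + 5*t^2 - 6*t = t*(t - 1)*(t + 6)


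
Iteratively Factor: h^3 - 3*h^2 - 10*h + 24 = (h + 3)*(h^2 - 6*h + 8) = (h - 4)*(h + 3)*(h - 2)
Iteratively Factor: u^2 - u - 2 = (u + 1)*(u - 2)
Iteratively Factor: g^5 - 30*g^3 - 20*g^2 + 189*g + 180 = (g - 5)*(g^4 + 5*g^3 - 5*g^2 - 45*g - 36) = (g - 5)*(g + 4)*(g^3 + g^2 - 9*g - 9) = (g - 5)*(g - 3)*(g + 4)*(g^2 + 4*g + 3) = (g - 5)*(g - 3)*(g + 1)*(g + 4)*(g + 3)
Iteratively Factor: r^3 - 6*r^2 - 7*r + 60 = (r - 4)*(r^2 - 2*r - 15) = (r - 4)*(r + 3)*(r - 5)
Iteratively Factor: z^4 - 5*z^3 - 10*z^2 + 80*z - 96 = (z + 4)*(z^3 - 9*z^2 + 26*z - 24) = (z - 3)*(z + 4)*(z^2 - 6*z + 8) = (z - 3)*(z - 2)*(z + 4)*(z - 4)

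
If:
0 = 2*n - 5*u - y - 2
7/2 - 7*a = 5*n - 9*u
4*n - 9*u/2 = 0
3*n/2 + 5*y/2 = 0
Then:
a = 41/1162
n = -90/83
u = -80/83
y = 54/83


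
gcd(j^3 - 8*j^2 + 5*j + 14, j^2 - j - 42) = j - 7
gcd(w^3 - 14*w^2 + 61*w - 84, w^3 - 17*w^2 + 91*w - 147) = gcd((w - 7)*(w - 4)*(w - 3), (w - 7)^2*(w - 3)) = w^2 - 10*w + 21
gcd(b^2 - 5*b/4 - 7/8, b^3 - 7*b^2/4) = b - 7/4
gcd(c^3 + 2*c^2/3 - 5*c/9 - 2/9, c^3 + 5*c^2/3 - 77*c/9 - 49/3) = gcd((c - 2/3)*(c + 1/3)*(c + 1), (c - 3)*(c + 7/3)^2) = 1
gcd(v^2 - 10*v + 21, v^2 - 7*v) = v - 7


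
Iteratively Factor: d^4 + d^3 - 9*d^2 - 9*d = (d - 3)*(d^3 + 4*d^2 + 3*d) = d*(d - 3)*(d^2 + 4*d + 3) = d*(d - 3)*(d + 1)*(d + 3)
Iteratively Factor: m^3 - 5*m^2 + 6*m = (m - 2)*(m^2 - 3*m) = m*(m - 2)*(m - 3)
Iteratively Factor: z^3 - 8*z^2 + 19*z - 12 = (z - 3)*(z^2 - 5*z + 4) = (z - 4)*(z - 3)*(z - 1)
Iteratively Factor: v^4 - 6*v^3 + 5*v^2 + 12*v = (v + 1)*(v^3 - 7*v^2 + 12*v) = (v - 3)*(v + 1)*(v^2 - 4*v) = (v - 4)*(v - 3)*(v + 1)*(v)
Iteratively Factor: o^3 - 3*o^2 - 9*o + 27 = (o + 3)*(o^2 - 6*o + 9) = (o - 3)*(o + 3)*(o - 3)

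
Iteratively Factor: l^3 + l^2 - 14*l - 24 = (l + 2)*(l^2 - l - 12) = (l + 2)*(l + 3)*(l - 4)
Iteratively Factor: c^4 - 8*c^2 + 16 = (c - 2)*(c^3 + 2*c^2 - 4*c - 8) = (c - 2)*(c + 2)*(c^2 - 4) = (c - 2)^2*(c + 2)*(c + 2)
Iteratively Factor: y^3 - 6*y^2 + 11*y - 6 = (y - 3)*(y^2 - 3*y + 2) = (y - 3)*(y - 1)*(y - 2)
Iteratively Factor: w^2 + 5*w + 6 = (w + 2)*(w + 3)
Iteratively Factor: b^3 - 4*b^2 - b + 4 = (b + 1)*(b^2 - 5*b + 4) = (b - 4)*(b + 1)*(b - 1)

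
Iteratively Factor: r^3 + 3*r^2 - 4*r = (r + 4)*(r^2 - r) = (r - 1)*(r + 4)*(r)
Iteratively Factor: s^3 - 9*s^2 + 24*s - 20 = (s - 2)*(s^2 - 7*s + 10) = (s - 5)*(s - 2)*(s - 2)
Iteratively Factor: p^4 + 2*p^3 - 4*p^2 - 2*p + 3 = (p - 1)*(p^3 + 3*p^2 - p - 3) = (p - 1)*(p + 1)*(p^2 + 2*p - 3) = (p - 1)^2*(p + 1)*(p + 3)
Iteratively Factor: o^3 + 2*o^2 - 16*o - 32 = (o + 4)*(o^2 - 2*o - 8) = (o + 2)*(o + 4)*(o - 4)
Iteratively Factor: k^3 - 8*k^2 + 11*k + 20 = (k + 1)*(k^2 - 9*k + 20) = (k - 5)*(k + 1)*(k - 4)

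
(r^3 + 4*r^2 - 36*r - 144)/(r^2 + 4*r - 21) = (r^3 + 4*r^2 - 36*r - 144)/(r^2 + 4*r - 21)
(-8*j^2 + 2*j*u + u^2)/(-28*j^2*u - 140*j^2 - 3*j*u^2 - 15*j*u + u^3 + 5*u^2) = (-2*j + u)/(-7*j*u - 35*j + u^2 + 5*u)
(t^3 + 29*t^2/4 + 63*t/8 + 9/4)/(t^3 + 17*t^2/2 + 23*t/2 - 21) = (8*t^2 + 10*t + 3)/(4*(2*t^2 + 5*t - 7))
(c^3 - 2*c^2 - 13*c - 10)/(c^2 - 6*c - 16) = (c^2 - 4*c - 5)/(c - 8)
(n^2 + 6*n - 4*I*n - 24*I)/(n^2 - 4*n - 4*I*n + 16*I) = (n + 6)/(n - 4)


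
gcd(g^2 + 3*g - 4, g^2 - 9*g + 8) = g - 1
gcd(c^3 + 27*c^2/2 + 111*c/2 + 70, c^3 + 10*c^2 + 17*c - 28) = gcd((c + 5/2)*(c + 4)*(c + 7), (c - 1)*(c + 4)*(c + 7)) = c^2 + 11*c + 28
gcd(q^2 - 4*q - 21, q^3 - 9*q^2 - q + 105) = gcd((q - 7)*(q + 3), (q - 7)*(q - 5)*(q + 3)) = q^2 - 4*q - 21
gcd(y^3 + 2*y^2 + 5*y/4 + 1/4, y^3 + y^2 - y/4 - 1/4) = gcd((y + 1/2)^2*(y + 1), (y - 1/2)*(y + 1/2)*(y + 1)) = y^2 + 3*y/2 + 1/2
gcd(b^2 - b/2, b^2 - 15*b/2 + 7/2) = b - 1/2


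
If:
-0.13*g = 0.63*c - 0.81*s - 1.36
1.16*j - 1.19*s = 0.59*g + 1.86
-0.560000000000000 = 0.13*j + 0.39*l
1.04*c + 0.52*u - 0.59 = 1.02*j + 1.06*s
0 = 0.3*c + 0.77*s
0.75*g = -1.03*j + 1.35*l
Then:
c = 1.74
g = -2.18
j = -0.20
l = -1.37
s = -0.68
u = -4.12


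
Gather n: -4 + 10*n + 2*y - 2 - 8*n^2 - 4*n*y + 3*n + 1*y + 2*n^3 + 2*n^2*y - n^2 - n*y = 2*n^3 + n^2*(2*y - 9) + n*(13 - 5*y) + 3*y - 6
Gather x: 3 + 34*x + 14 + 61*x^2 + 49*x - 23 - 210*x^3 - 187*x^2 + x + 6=-210*x^3 - 126*x^2 + 84*x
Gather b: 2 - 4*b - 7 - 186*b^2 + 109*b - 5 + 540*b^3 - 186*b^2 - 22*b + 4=540*b^3 - 372*b^2 + 83*b - 6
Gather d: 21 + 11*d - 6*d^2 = -6*d^2 + 11*d + 21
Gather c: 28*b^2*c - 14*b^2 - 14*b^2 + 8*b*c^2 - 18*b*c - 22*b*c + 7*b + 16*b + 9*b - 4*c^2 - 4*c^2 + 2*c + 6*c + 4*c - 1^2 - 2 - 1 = -28*b^2 + 32*b + c^2*(8*b - 8) + c*(28*b^2 - 40*b + 12) - 4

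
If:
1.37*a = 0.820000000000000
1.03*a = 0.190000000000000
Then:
No Solution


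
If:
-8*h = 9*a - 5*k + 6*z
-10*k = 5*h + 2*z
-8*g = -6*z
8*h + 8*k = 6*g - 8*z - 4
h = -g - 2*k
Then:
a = 7/6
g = 0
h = -1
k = 1/2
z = 0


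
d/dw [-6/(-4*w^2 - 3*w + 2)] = 6*(-8*w - 3)/(4*w^2 + 3*w - 2)^2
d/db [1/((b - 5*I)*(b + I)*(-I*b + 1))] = 3*(-I*b - 3)/(b^5 - 7*I*b^4 + 2*b^3 - 46*I*b^2 + 65*b + 25*I)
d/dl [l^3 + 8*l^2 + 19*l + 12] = 3*l^2 + 16*l + 19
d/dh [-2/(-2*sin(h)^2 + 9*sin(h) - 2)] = 2*(9 - 4*sin(h))*cos(h)/(-9*sin(h) - cos(2*h) + 3)^2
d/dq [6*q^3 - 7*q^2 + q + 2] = 18*q^2 - 14*q + 1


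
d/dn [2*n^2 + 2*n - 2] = 4*n + 2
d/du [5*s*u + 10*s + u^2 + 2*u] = 5*s + 2*u + 2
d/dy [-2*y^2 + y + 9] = 1 - 4*y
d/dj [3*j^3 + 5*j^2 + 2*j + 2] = 9*j^2 + 10*j + 2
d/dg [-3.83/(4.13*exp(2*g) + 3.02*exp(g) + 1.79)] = (31.6358*exp(g) + 11.5666)*exp(g)/(4.13*exp(2*g) + 3.02*exp(g) + 1.79)^2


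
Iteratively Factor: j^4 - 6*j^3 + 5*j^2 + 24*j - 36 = (j + 2)*(j^3 - 8*j^2 + 21*j - 18) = (j - 2)*(j + 2)*(j^2 - 6*j + 9) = (j - 3)*(j - 2)*(j + 2)*(j - 3)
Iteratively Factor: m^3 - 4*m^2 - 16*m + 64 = (m - 4)*(m^2 - 16) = (m - 4)*(m + 4)*(m - 4)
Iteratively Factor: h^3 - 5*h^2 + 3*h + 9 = (h - 3)*(h^2 - 2*h - 3) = (h - 3)*(h + 1)*(h - 3)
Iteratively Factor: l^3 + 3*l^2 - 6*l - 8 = (l + 4)*(l^2 - l - 2) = (l - 2)*(l + 4)*(l + 1)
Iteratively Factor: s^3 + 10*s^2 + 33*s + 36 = (s + 3)*(s^2 + 7*s + 12) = (s + 3)*(s + 4)*(s + 3)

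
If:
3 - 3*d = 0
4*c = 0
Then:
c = 0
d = 1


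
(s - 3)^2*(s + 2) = s^3 - 4*s^2 - 3*s + 18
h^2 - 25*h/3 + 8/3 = (h - 8)*(h - 1/3)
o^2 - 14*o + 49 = (o - 7)^2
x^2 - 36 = (x - 6)*(x + 6)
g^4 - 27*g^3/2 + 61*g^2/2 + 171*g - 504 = (g - 8)*(g - 6)*(g - 3)*(g + 7/2)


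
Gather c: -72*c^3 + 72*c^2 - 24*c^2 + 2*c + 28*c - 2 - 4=-72*c^3 + 48*c^2 + 30*c - 6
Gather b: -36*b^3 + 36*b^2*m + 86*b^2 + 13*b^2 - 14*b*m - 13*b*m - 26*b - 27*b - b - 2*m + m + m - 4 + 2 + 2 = -36*b^3 + b^2*(36*m + 99) + b*(-27*m - 54)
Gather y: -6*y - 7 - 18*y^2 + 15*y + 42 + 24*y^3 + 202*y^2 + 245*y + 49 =24*y^3 + 184*y^2 + 254*y + 84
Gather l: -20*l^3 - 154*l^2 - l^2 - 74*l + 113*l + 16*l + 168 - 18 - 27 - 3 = -20*l^3 - 155*l^2 + 55*l + 120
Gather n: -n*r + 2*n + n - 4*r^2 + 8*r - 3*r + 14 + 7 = n*(3 - r) - 4*r^2 + 5*r + 21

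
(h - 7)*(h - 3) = h^2 - 10*h + 21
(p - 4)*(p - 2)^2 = p^3 - 8*p^2 + 20*p - 16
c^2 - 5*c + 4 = (c - 4)*(c - 1)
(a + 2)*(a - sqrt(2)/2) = a^2 - sqrt(2)*a/2 + 2*a - sqrt(2)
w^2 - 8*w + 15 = (w - 5)*(w - 3)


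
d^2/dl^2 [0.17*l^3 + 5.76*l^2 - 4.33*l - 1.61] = 1.02*l + 11.52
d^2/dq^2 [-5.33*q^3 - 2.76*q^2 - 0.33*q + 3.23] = -31.98*q - 5.52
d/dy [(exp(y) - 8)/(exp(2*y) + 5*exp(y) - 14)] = (-(exp(y) - 8)*(2*exp(y) + 5) + exp(2*y) + 5*exp(y) - 14)*exp(y)/(exp(2*y) + 5*exp(y) - 14)^2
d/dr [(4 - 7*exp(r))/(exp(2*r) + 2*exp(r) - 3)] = (7*exp(2*r) - 8*exp(r) + 13)*exp(r)/(exp(4*r) + 4*exp(3*r) - 2*exp(2*r) - 12*exp(r) + 9)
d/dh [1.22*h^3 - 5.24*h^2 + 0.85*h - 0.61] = 3.66*h^2 - 10.48*h + 0.85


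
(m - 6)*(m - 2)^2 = m^3 - 10*m^2 + 28*m - 24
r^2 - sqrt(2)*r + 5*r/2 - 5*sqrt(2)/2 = (r + 5/2)*(r - sqrt(2))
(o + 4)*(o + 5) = o^2 + 9*o + 20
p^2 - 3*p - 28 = (p - 7)*(p + 4)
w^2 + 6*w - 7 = (w - 1)*(w + 7)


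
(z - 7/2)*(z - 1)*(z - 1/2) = z^3 - 5*z^2 + 23*z/4 - 7/4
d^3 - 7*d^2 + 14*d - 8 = (d - 4)*(d - 2)*(d - 1)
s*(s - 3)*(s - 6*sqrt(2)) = s^3 - 6*sqrt(2)*s^2 - 3*s^2 + 18*sqrt(2)*s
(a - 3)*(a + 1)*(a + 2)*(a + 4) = a^4 + 4*a^3 - 7*a^2 - 34*a - 24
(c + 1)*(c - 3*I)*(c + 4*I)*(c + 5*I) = c^4 + c^3 + 6*I*c^3 + 7*c^2 + 6*I*c^2 + 7*c + 60*I*c + 60*I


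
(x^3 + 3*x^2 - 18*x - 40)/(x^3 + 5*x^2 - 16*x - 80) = (x + 2)/(x + 4)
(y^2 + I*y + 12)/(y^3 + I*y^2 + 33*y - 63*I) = (y + 4*I)/(y^2 + 4*I*y + 21)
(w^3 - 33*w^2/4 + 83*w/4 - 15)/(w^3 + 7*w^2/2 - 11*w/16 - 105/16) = 4*(w^2 - 7*w + 12)/(4*w^2 + 19*w + 21)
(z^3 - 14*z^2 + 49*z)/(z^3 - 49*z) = (z - 7)/(z + 7)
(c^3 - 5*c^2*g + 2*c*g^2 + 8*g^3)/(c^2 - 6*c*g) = (c^3 - 5*c^2*g + 2*c*g^2 + 8*g^3)/(c*(c - 6*g))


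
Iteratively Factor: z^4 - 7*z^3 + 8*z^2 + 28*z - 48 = (z - 3)*(z^3 - 4*z^2 - 4*z + 16) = (z - 3)*(z + 2)*(z^2 - 6*z + 8) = (z - 3)*(z - 2)*(z + 2)*(z - 4)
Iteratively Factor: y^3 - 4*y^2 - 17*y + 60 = (y - 5)*(y^2 + y - 12) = (y - 5)*(y + 4)*(y - 3)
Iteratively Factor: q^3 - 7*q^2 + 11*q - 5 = (q - 5)*(q^2 - 2*q + 1) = (q - 5)*(q - 1)*(q - 1)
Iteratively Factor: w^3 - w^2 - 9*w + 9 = (w - 3)*(w^2 + 2*w - 3) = (w - 3)*(w + 3)*(w - 1)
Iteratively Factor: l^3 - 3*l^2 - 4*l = (l + 1)*(l^2 - 4*l) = (l - 4)*(l + 1)*(l)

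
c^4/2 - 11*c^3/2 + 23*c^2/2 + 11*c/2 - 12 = (c/2 + 1/2)*(c - 8)*(c - 3)*(c - 1)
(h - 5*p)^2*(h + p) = h^3 - 9*h^2*p + 15*h*p^2 + 25*p^3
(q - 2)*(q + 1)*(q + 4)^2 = q^4 + 7*q^3 + 6*q^2 - 32*q - 32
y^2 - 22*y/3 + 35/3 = (y - 5)*(y - 7/3)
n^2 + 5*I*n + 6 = (n - I)*(n + 6*I)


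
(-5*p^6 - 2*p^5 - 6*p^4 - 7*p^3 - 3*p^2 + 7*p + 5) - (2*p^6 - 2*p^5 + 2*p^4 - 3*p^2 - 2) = -7*p^6 - 8*p^4 - 7*p^3 + 7*p + 7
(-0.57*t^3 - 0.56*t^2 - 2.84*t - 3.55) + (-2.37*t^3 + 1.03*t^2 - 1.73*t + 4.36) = -2.94*t^3 + 0.47*t^2 - 4.57*t + 0.81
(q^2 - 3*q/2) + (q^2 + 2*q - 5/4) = 2*q^2 + q/2 - 5/4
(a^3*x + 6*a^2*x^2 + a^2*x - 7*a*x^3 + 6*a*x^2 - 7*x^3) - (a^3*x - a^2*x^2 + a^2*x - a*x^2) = 7*a^2*x^2 - 7*a*x^3 + 7*a*x^2 - 7*x^3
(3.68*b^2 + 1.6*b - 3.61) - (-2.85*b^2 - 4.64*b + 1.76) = 6.53*b^2 + 6.24*b - 5.37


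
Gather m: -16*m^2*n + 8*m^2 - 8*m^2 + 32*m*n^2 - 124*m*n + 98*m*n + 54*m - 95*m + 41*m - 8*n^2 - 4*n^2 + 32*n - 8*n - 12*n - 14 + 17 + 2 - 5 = -16*m^2*n + m*(32*n^2 - 26*n) - 12*n^2 + 12*n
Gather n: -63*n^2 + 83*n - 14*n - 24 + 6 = -63*n^2 + 69*n - 18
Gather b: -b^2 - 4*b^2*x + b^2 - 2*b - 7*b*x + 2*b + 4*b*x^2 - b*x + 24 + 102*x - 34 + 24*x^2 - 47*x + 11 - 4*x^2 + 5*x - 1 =-4*b^2*x + b*(4*x^2 - 8*x) + 20*x^2 + 60*x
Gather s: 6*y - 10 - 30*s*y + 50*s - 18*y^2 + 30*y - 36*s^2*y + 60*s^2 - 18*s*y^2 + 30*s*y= s^2*(60 - 36*y) + s*(50 - 18*y^2) - 18*y^2 + 36*y - 10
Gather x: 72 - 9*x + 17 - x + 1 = 90 - 10*x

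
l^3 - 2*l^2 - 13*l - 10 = (l - 5)*(l + 1)*(l + 2)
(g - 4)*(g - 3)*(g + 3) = g^3 - 4*g^2 - 9*g + 36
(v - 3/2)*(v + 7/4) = v^2 + v/4 - 21/8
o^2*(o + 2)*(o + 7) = o^4 + 9*o^3 + 14*o^2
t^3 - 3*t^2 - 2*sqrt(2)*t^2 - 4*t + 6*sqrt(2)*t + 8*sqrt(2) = (t - 4)*(t + 1)*(t - 2*sqrt(2))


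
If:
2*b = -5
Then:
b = -5/2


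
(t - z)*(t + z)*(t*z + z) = t^3*z + t^2*z - t*z^3 - z^3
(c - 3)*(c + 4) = c^2 + c - 12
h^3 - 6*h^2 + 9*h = h*(h - 3)^2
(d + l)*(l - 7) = d*l - 7*d + l^2 - 7*l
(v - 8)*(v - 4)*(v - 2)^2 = v^4 - 16*v^3 + 84*v^2 - 176*v + 128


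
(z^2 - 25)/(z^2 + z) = (z^2 - 25)/(z*(z + 1))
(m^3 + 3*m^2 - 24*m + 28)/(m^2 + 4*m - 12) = (m^2 + 5*m - 14)/(m + 6)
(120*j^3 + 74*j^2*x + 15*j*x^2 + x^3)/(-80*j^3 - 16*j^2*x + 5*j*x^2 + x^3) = (6*j + x)/(-4*j + x)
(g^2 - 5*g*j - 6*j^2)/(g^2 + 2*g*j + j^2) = (g - 6*j)/(g + j)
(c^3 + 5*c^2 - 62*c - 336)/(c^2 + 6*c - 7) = (c^2 - 2*c - 48)/(c - 1)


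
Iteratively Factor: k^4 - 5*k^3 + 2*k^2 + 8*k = (k - 2)*(k^3 - 3*k^2 - 4*k) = (k - 4)*(k - 2)*(k^2 + k) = (k - 4)*(k - 2)*(k + 1)*(k)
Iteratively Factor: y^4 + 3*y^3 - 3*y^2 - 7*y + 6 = (y - 1)*(y^3 + 4*y^2 + y - 6) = (y - 1)*(y + 3)*(y^2 + y - 2) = (y - 1)*(y + 2)*(y + 3)*(y - 1)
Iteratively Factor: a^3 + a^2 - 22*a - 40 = (a + 2)*(a^2 - a - 20) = (a + 2)*(a + 4)*(a - 5)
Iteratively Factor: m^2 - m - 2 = (m - 2)*(m + 1)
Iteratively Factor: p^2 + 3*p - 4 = (p + 4)*(p - 1)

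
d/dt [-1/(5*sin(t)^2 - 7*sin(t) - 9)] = (10*sin(t) - 7)*cos(t)/(-5*sin(t)^2 + 7*sin(t) + 9)^2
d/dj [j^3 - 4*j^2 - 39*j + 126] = 3*j^2 - 8*j - 39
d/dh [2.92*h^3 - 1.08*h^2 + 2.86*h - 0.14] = 8.76*h^2 - 2.16*h + 2.86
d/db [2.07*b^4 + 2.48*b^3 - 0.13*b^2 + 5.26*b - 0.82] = 8.28*b^3 + 7.44*b^2 - 0.26*b + 5.26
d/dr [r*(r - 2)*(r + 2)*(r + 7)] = 4*r^3 + 21*r^2 - 8*r - 28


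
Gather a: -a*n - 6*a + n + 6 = a*(-n - 6) + n + 6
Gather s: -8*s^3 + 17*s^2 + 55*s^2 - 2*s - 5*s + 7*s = -8*s^3 + 72*s^2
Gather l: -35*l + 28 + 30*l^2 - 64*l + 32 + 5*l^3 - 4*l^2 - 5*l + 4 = 5*l^3 + 26*l^2 - 104*l + 64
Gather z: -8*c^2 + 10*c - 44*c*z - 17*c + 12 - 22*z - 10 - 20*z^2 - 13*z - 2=-8*c^2 - 7*c - 20*z^2 + z*(-44*c - 35)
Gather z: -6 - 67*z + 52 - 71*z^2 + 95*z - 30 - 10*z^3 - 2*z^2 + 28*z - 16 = -10*z^3 - 73*z^2 + 56*z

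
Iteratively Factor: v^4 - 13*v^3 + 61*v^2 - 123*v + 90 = (v - 3)*(v^3 - 10*v^2 + 31*v - 30) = (v - 3)*(v - 2)*(v^2 - 8*v + 15) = (v - 5)*(v - 3)*(v - 2)*(v - 3)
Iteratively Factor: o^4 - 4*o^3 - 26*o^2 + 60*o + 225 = (o - 5)*(o^3 + o^2 - 21*o - 45) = (o - 5)*(o + 3)*(o^2 - 2*o - 15) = (o - 5)^2*(o + 3)*(o + 3)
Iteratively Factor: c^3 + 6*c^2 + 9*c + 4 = (c + 4)*(c^2 + 2*c + 1) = (c + 1)*(c + 4)*(c + 1)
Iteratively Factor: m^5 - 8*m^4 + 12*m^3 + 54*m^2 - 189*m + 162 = (m - 3)*(m^4 - 5*m^3 - 3*m^2 + 45*m - 54) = (m - 3)*(m - 2)*(m^3 - 3*m^2 - 9*m + 27) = (m - 3)^2*(m - 2)*(m^2 - 9) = (m - 3)^2*(m - 2)*(m + 3)*(m - 3)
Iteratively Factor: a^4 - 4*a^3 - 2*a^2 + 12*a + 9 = (a - 3)*(a^3 - a^2 - 5*a - 3) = (a - 3)^2*(a^2 + 2*a + 1) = (a - 3)^2*(a + 1)*(a + 1)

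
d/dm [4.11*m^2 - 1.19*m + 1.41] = 8.22*m - 1.19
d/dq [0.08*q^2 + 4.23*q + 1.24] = 0.16*q + 4.23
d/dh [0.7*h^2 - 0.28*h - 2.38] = 1.4*h - 0.28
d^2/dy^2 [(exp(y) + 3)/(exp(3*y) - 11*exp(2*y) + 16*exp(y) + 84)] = (4*exp(6*y) - 6*exp(5*y) - 306*exp(4*y) + 632*exp(3*y) + 1692*exp(2*y) + 10512*exp(y) + 3024)*exp(y)/(exp(9*y) - 33*exp(8*y) + 411*exp(7*y) - 2135*exp(6*y) + 1032*exp(5*y) + 30108*exp(4*y) - 63440*exp(3*y) - 168336*exp(2*y) + 338688*exp(y) + 592704)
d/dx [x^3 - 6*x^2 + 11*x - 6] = 3*x^2 - 12*x + 11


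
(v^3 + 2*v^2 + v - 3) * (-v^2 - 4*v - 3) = -v^5 - 6*v^4 - 12*v^3 - 7*v^2 + 9*v + 9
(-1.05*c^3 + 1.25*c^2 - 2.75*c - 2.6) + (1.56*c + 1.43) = -1.05*c^3 + 1.25*c^2 - 1.19*c - 1.17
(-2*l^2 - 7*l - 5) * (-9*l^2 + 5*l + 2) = 18*l^4 + 53*l^3 + 6*l^2 - 39*l - 10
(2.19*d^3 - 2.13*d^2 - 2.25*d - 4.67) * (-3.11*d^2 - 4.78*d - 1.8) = -6.8109*d^5 - 3.8439*d^4 + 13.2369*d^3 + 29.1127*d^2 + 26.3726*d + 8.406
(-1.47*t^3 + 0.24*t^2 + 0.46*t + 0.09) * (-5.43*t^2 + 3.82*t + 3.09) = 7.9821*t^5 - 6.9186*t^4 - 6.1233*t^3 + 2.0101*t^2 + 1.7652*t + 0.2781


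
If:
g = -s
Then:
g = -s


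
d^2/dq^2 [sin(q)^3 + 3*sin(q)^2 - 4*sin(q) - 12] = -9*sin(q)^3 - 12*sin(q)^2 + 10*sin(q) + 6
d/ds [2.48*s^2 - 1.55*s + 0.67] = 4.96*s - 1.55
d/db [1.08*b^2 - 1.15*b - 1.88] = 2.16*b - 1.15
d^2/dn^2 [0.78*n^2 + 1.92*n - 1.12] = 1.56000000000000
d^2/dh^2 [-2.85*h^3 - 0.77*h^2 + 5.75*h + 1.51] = -17.1*h - 1.54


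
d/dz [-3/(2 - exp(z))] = -3*exp(z)/(exp(z) - 2)^2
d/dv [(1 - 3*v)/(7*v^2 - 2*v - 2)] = (21*v^2 - 14*v + 8)/(49*v^4 - 28*v^3 - 24*v^2 + 8*v + 4)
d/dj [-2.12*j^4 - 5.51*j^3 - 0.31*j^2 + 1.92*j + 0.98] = -8.48*j^3 - 16.53*j^2 - 0.62*j + 1.92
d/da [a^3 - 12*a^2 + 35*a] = 3*a^2 - 24*a + 35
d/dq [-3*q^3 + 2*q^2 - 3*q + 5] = -9*q^2 + 4*q - 3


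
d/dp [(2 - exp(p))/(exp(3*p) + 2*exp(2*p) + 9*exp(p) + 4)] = ((exp(p) - 2)*(3*exp(2*p) + 4*exp(p) + 9) - exp(3*p) - 2*exp(2*p) - 9*exp(p) - 4)*exp(p)/(exp(3*p) + 2*exp(2*p) + 9*exp(p) + 4)^2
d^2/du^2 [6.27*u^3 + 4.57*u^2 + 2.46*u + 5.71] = 37.62*u + 9.14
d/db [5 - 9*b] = -9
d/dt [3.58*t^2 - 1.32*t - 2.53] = 7.16*t - 1.32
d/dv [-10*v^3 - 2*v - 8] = -30*v^2 - 2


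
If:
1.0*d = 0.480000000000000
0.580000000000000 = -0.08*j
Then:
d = 0.48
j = -7.25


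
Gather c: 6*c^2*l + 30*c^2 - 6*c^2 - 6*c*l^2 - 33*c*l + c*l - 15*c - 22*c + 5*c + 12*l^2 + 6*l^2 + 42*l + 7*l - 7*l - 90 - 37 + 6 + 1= c^2*(6*l + 24) + c*(-6*l^2 - 32*l - 32) + 18*l^2 + 42*l - 120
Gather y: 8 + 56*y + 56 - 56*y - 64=0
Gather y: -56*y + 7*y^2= 7*y^2 - 56*y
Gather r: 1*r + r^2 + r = r^2 + 2*r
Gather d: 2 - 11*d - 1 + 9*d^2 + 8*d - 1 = 9*d^2 - 3*d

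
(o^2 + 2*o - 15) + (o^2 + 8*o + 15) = 2*o^2 + 10*o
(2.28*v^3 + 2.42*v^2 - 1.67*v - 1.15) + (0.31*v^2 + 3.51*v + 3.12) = 2.28*v^3 + 2.73*v^2 + 1.84*v + 1.97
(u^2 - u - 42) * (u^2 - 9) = u^4 - u^3 - 51*u^2 + 9*u + 378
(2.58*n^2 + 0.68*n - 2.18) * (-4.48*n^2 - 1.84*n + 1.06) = -11.5584*n^4 - 7.7936*n^3 + 11.25*n^2 + 4.732*n - 2.3108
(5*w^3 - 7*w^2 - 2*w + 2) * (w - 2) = 5*w^4 - 17*w^3 + 12*w^2 + 6*w - 4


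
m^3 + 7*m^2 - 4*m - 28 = (m - 2)*(m + 2)*(m + 7)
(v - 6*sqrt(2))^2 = v^2 - 12*sqrt(2)*v + 72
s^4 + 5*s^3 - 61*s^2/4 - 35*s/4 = s*(s - 5/2)*(s + 1/2)*(s + 7)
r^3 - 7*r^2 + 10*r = r*(r - 5)*(r - 2)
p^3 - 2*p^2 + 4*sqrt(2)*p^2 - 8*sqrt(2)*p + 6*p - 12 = (p - 2)*(p + sqrt(2))*(p + 3*sqrt(2))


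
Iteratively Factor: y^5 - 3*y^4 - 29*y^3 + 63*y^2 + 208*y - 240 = (y - 5)*(y^4 + 2*y^3 - 19*y^2 - 32*y + 48) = (y - 5)*(y + 3)*(y^3 - y^2 - 16*y + 16) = (y - 5)*(y - 1)*(y + 3)*(y^2 - 16) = (y - 5)*(y - 4)*(y - 1)*(y + 3)*(y + 4)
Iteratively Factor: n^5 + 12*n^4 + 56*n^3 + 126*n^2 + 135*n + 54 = (n + 3)*(n^4 + 9*n^3 + 29*n^2 + 39*n + 18) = (n + 1)*(n + 3)*(n^3 + 8*n^2 + 21*n + 18) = (n + 1)*(n + 3)^2*(n^2 + 5*n + 6) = (n + 1)*(n + 3)^3*(n + 2)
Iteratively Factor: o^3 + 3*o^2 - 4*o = (o)*(o^2 + 3*o - 4) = o*(o - 1)*(o + 4)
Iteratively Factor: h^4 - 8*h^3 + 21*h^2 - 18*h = (h - 3)*(h^3 - 5*h^2 + 6*h) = (h - 3)^2*(h^2 - 2*h) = (h - 3)^2*(h - 2)*(h)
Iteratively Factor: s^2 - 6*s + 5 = (s - 1)*(s - 5)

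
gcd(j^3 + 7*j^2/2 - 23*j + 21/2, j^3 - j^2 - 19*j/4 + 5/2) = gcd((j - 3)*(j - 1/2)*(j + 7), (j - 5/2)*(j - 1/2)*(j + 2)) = j - 1/2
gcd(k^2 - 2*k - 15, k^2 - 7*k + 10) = k - 5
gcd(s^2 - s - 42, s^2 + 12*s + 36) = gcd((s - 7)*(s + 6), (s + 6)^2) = s + 6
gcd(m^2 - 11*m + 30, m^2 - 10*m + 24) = m - 6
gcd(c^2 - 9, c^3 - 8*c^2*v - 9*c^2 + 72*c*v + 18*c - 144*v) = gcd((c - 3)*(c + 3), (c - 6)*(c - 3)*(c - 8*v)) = c - 3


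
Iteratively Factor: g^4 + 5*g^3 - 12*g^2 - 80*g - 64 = (g - 4)*(g^3 + 9*g^2 + 24*g + 16) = (g - 4)*(g + 4)*(g^2 + 5*g + 4) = (g - 4)*(g + 1)*(g + 4)*(g + 4)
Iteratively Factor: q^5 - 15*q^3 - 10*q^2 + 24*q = (q - 4)*(q^4 + 4*q^3 + q^2 - 6*q) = (q - 4)*(q - 1)*(q^3 + 5*q^2 + 6*q) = (q - 4)*(q - 1)*(q + 3)*(q^2 + 2*q) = q*(q - 4)*(q - 1)*(q + 3)*(q + 2)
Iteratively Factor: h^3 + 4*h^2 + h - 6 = (h - 1)*(h^2 + 5*h + 6) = (h - 1)*(h + 3)*(h + 2)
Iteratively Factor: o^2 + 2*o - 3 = (o - 1)*(o + 3)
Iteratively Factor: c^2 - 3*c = (c)*(c - 3)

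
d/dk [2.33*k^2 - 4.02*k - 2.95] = 4.66*k - 4.02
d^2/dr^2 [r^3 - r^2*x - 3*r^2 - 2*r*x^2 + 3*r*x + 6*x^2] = 6*r - 2*x - 6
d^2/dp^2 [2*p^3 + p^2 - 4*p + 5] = 12*p + 2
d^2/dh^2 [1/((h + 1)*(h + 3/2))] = 4*(4*(h + 1)^2 + 2*(h + 1)*(2*h + 3) + (2*h + 3)^2)/((h + 1)^3*(2*h + 3)^3)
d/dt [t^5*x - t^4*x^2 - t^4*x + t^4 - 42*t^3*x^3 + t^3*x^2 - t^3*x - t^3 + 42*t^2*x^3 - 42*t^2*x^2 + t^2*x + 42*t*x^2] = 5*t^4*x - 4*t^3*x^2 - 4*t^3*x + 4*t^3 - 126*t^2*x^3 + 3*t^2*x^2 - 3*t^2*x - 3*t^2 + 84*t*x^3 - 84*t*x^2 + 2*t*x + 42*x^2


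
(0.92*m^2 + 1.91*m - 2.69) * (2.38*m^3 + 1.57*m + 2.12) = 2.1896*m^5 + 4.5458*m^4 - 4.9578*m^3 + 4.9491*m^2 - 0.1741*m - 5.7028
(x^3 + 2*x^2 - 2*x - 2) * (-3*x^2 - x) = -3*x^5 - 7*x^4 + 4*x^3 + 8*x^2 + 2*x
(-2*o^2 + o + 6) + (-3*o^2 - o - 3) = 3 - 5*o^2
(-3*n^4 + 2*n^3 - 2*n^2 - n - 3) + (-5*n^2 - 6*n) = -3*n^4 + 2*n^3 - 7*n^2 - 7*n - 3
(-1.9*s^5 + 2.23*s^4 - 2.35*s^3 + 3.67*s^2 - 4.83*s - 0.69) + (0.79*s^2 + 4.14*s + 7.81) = -1.9*s^5 + 2.23*s^4 - 2.35*s^3 + 4.46*s^2 - 0.69*s + 7.12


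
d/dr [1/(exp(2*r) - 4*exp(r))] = 2*(2 - exp(r))*exp(-r)/(exp(r) - 4)^2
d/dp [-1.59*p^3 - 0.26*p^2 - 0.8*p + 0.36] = -4.77*p^2 - 0.52*p - 0.8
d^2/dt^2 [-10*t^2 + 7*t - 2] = -20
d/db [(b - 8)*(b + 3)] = 2*b - 5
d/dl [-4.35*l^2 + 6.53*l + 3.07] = 6.53 - 8.7*l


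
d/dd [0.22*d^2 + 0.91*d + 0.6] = 0.44*d + 0.91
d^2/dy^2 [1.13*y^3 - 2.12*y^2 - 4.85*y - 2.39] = 6.78*y - 4.24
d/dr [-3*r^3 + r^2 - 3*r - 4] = -9*r^2 + 2*r - 3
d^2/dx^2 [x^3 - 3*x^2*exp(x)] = -3*x^2*exp(x) - 12*x*exp(x) + 6*x - 6*exp(x)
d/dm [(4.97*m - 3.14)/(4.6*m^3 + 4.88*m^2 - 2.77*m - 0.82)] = (-45.724*m^3 + 19.0784*m^2 + 30.6464*m - 12.7732)/(21.16*m^6 + 44.896*m^5 - 1.6696*m^4 - 34.5792*m^3 - 0.330299999999999*m^2 + 4.5428*m + 0.6724)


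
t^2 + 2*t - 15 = (t - 3)*(t + 5)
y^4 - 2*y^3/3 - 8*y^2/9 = y^2*(y - 4/3)*(y + 2/3)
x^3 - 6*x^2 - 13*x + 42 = (x - 7)*(x - 2)*(x + 3)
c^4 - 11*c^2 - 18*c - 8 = (c - 4)*(c + 1)^2*(c + 2)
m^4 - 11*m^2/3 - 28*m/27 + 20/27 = (m - 2)*(m - 1/3)*(m + 2/3)*(m + 5/3)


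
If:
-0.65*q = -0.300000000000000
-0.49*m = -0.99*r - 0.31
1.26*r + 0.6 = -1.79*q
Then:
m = -1.65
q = 0.46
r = -1.13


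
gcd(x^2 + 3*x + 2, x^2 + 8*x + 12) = x + 2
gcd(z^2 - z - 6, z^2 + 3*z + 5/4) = 1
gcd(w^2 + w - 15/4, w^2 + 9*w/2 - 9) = w - 3/2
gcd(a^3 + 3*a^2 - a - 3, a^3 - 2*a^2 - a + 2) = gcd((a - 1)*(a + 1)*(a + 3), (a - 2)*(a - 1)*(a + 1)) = a^2 - 1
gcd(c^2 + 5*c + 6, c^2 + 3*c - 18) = 1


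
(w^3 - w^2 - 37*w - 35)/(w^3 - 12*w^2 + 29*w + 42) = (w + 5)/(w - 6)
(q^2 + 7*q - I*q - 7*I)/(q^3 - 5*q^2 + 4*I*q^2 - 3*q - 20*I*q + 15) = (q^2 + q*(7 - I) - 7*I)/(q^3 + q^2*(-5 + 4*I) - q*(3 + 20*I) + 15)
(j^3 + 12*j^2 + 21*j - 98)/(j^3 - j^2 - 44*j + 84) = (j + 7)/(j - 6)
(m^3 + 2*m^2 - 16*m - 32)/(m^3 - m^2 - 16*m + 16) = (m + 2)/(m - 1)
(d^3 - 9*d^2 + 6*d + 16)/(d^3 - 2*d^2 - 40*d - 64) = (d^2 - d - 2)/(d^2 + 6*d + 8)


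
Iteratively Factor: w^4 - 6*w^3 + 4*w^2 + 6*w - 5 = (w + 1)*(w^3 - 7*w^2 + 11*w - 5) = (w - 1)*(w + 1)*(w^2 - 6*w + 5) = (w - 1)^2*(w + 1)*(w - 5)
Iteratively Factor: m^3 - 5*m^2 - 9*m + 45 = (m + 3)*(m^2 - 8*m + 15) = (m - 3)*(m + 3)*(m - 5)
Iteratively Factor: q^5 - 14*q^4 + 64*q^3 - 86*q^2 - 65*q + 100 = (q - 5)*(q^4 - 9*q^3 + 19*q^2 + 9*q - 20) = (q - 5)^2*(q^3 - 4*q^2 - q + 4) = (q - 5)^2*(q - 4)*(q^2 - 1) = (q - 5)^2*(q - 4)*(q + 1)*(q - 1)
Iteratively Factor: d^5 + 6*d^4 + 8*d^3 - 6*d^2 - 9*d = (d - 1)*(d^4 + 7*d^3 + 15*d^2 + 9*d) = (d - 1)*(d + 3)*(d^3 + 4*d^2 + 3*d) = d*(d - 1)*(d + 3)*(d^2 + 4*d + 3) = d*(d - 1)*(d + 1)*(d + 3)*(d + 3)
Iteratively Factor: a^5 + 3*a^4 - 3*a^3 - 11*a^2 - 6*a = (a - 2)*(a^4 + 5*a^3 + 7*a^2 + 3*a) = (a - 2)*(a + 1)*(a^3 + 4*a^2 + 3*a) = a*(a - 2)*(a + 1)*(a^2 + 4*a + 3) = a*(a - 2)*(a + 1)*(a + 3)*(a + 1)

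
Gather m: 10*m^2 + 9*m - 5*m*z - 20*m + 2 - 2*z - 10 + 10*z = 10*m^2 + m*(-5*z - 11) + 8*z - 8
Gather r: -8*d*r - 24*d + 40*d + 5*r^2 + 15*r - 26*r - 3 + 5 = 16*d + 5*r^2 + r*(-8*d - 11) + 2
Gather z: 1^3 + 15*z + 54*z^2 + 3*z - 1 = 54*z^2 + 18*z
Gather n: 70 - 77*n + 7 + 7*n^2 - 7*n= 7*n^2 - 84*n + 77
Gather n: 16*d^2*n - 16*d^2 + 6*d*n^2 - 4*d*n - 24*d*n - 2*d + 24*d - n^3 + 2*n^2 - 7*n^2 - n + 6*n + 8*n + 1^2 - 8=-16*d^2 + 22*d - n^3 + n^2*(6*d - 5) + n*(16*d^2 - 28*d + 13) - 7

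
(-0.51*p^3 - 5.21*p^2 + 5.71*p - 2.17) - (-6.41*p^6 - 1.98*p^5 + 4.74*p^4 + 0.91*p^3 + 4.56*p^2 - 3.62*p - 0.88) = 6.41*p^6 + 1.98*p^5 - 4.74*p^4 - 1.42*p^3 - 9.77*p^2 + 9.33*p - 1.29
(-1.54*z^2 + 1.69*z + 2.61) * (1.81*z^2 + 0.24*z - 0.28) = -2.7874*z^4 + 2.6893*z^3 + 5.5609*z^2 + 0.1532*z - 0.7308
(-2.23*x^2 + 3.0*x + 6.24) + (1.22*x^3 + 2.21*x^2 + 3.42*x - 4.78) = 1.22*x^3 - 0.02*x^2 + 6.42*x + 1.46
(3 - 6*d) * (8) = 24 - 48*d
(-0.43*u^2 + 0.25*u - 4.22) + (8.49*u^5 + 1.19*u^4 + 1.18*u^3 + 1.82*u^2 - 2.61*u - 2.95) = 8.49*u^5 + 1.19*u^4 + 1.18*u^3 + 1.39*u^2 - 2.36*u - 7.17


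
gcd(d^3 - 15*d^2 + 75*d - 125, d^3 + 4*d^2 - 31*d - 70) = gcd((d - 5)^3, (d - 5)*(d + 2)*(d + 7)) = d - 5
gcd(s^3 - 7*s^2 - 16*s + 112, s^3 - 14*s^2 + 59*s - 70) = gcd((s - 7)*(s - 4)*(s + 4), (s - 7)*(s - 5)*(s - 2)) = s - 7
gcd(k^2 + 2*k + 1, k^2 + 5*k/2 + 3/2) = k + 1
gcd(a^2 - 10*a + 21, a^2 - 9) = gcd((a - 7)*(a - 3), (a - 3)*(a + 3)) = a - 3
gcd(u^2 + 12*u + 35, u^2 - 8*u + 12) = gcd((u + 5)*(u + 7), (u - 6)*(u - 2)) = 1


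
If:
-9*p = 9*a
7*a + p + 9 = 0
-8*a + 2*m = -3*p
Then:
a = -3/2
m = -33/4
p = 3/2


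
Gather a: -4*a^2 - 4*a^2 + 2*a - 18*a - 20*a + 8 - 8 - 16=-8*a^2 - 36*a - 16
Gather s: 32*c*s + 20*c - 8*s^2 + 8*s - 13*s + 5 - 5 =20*c - 8*s^2 + s*(32*c - 5)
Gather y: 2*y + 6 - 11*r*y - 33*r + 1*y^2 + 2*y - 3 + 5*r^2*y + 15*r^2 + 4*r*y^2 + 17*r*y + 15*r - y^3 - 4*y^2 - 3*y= 15*r^2 - 18*r - y^3 + y^2*(4*r - 3) + y*(5*r^2 + 6*r + 1) + 3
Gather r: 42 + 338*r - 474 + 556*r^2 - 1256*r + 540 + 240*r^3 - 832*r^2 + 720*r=240*r^3 - 276*r^2 - 198*r + 108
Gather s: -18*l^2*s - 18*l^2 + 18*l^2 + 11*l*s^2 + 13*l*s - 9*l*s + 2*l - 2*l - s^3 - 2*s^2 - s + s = -s^3 + s^2*(11*l - 2) + s*(-18*l^2 + 4*l)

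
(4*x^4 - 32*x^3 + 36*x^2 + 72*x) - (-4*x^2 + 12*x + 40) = 4*x^4 - 32*x^3 + 40*x^2 + 60*x - 40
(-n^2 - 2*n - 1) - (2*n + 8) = -n^2 - 4*n - 9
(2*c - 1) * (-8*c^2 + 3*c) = -16*c^3 + 14*c^2 - 3*c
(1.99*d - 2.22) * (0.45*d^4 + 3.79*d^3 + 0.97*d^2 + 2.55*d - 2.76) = 0.8955*d^5 + 6.5431*d^4 - 6.4835*d^3 + 2.9211*d^2 - 11.1534*d + 6.1272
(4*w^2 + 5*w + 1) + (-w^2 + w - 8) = 3*w^2 + 6*w - 7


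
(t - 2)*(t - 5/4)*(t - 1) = t^3 - 17*t^2/4 + 23*t/4 - 5/2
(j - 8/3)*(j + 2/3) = j^2 - 2*j - 16/9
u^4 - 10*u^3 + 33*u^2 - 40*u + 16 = (u - 4)^2*(u - 1)^2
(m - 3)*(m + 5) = m^2 + 2*m - 15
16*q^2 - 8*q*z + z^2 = (-4*q + z)^2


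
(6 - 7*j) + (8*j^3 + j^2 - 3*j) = 8*j^3 + j^2 - 10*j + 6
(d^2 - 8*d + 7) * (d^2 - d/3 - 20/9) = d^4 - 25*d^3/3 + 67*d^2/9 + 139*d/9 - 140/9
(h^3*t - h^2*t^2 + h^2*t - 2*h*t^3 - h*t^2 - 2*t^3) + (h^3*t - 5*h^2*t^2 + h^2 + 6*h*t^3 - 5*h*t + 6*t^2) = 2*h^3*t - 6*h^2*t^2 + h^2*t + h^2 + 4*h*t^3 - h*t^2 - 5*h*t - 2*t^3 + 6*t^2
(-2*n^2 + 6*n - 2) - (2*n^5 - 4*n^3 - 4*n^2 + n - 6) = -2*n^5 + 4*n^3 + 2*n^2 + 5*n + 4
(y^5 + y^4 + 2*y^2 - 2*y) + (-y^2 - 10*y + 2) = y^5 + y^4 + y^2 - 12*y + 2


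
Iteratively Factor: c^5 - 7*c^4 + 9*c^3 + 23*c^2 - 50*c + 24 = (c - 3)*(c^4 - 4*c^3 - 3*c^2 + 14*c - 8) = (c - 4)*(c - 3)*(c^3 - 3*c + 2) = (c - 4)*(c - 3)*(c + 2)*(c^2 - 2*c + 1) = (c - 4)*(c - 3)*(c - 1)*(c + 2)*(c - 1)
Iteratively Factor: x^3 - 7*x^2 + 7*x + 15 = (x - 3)*(x^2 - 4*x - 5) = (x - 3)*(x + 1)*(x - 5)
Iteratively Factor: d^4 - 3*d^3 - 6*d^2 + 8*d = (d)*(d^3 - 3*d^2 - 6*d + 8) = d*(d - 1)*(d^2 - 2*d - 8) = d*(d - 1)*(d + 2)*(d - 4)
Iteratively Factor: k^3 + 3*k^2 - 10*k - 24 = (k - 3)*(k^2 + 6*k + 8) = (k - 3)*(k + 4)*(k + 2)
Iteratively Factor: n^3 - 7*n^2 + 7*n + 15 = (n - 3)*(n^2 - 4*n - 5) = (n - 5)*(n - 3)*(n + 1)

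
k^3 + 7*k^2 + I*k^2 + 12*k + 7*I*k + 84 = (k + 7)*(k - 3*I)*(k + 4*I)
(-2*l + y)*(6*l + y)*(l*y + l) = -12*l^3*y - 12*l^3 + 4*l^2*y^2 + 4*l^2*y + l*y^3 + l*y^2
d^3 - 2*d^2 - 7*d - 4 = (d - 4)*(d + 1)^2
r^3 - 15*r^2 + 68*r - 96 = (r - 8)*(r - 4)*(r - 3)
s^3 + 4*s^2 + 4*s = s*(s + 2)^2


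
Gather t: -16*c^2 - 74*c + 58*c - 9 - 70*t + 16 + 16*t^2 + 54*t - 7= -16*c^2 - 16*c + 16*t^2 - 16*t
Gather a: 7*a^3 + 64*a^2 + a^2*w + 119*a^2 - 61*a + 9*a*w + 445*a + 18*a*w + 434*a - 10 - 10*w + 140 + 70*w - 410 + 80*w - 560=7*a^3 + a^2*(w + 183) + a*(27*w + 818) + 140*w - 840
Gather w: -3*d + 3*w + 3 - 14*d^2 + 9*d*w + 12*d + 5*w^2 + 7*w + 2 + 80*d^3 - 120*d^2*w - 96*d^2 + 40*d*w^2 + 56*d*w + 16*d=80*d^3 - 110*d^2 + 25*d + w^2*(40*d + 5) + w*(-120*d^2 + 65*d + 10) + 5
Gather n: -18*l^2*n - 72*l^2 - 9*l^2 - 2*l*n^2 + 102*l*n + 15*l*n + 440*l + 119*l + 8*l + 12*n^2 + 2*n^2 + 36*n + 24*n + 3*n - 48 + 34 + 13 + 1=-81*l^2 + 567*l + n^2*(14 - 2*l) + n*(-18*l^2 + 117*l + 63)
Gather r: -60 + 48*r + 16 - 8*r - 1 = 40*r - 45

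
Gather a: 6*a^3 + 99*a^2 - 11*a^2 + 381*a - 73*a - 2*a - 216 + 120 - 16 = 6*a^3 + 88*a^2 + 306*a - 112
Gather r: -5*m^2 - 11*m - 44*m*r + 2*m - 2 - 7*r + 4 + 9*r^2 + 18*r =-5*m^2 - 9*m + 9*r^2 + r*(11 - 44*m) + 2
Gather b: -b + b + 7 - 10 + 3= 0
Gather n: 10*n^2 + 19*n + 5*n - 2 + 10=10*n^2 + 24*n + 8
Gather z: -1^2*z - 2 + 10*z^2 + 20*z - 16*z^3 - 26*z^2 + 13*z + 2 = -16*z^3 - 16*z^2 + 32*z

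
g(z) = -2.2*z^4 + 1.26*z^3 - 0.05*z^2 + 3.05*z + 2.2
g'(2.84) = -168.32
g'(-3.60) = 462.97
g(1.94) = -14.03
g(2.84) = -103.80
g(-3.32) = -321.87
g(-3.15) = -263.89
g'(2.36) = -91.80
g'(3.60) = -358.89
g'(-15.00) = 30555.05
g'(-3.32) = 367.08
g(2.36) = -42.56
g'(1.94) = -47.17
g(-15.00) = -115682.30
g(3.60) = -298.20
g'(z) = -8.8*z^3 + 3.78*z^2 - 0.1*z + 3.05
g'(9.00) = -6106.87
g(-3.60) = -437.73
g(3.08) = -150.05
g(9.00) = -13490.06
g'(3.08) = -218.52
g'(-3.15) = 315.92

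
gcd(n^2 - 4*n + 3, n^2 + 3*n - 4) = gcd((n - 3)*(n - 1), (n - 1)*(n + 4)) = n - 1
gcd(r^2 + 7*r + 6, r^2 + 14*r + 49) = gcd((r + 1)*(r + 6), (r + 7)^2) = 1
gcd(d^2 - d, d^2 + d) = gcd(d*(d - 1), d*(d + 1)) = d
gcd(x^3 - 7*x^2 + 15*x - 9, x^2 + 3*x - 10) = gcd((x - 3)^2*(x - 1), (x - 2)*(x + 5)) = 1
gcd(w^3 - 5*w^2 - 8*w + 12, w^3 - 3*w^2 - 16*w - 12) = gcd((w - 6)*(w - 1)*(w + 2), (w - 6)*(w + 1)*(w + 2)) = w^2 - 4*w - 12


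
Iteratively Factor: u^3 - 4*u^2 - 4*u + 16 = (u + 2)*(u^2 - 6*u + 8) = (u - 4)*(u + 2)*(u - 2)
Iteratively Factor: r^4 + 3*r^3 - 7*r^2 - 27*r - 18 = (r + 3)*(r^3 - 7*r - 6) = (r + 1)*(r + 3)*(r^2 - r - 6) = (r + 1)*(r + 2)*(r + 3)*(r - 3)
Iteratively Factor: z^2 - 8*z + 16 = (z - 4)*(z - 4)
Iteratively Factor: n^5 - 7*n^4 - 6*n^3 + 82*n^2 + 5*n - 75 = (n - 1)*(n^4 - 6*n^3 - 12*n^2 + 70*n + 75) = (n - 5)*(n - 1)*(n^3 - n^2 - 17*n - 15) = (n - 5)*(n - 1)*(n + 1)*(n^2 - 2*n - 15) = (n - 5)*(n - 1)*(n + 1)*(n + 3)*(n - 5)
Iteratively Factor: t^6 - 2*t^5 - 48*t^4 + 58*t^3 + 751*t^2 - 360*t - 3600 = (t + 4)*(t^5 - 6*t^4 - 24*t^3 + 154*t^2 + 135*t - 900) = (t + 4)^2*(t^4 - 10*t^3 + 16*t^2 + 90*t - 225) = (t - 5)*(t + 4)^2*(t^3 - 5*t^2 - 9*t + 45) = (t - 5)^2*(t + 4)^2*(t^2 - 9) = (t - 5)^2*(t - 3)*(t + 4)^2*(t + 3)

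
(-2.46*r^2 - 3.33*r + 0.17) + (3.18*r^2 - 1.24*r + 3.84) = 0.72*r^2 - 4.57*r + 4.01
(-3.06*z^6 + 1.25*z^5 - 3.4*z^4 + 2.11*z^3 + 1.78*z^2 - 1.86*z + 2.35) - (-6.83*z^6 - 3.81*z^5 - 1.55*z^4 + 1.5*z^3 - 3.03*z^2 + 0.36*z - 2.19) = 3.77*z^6 + 5.06*z^5 - 1.85*z^4 + 0.61*z^3 + 4.81*z^2 - 2.22*z + 4.54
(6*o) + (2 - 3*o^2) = -3*o^2 + 6*o + 2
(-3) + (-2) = -5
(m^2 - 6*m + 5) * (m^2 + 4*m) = m^4 - 2*m^3 - 19*m^2 + 20*m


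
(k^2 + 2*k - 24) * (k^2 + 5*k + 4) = k^4 + 7*k^3 - 10*k^2 - 112*k - 96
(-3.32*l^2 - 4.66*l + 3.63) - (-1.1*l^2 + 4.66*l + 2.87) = -2.22*l^2 - 9.32*l + 0.76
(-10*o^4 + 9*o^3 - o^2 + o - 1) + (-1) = -10*o^4 + 9*o^3 - o^2 + o - 2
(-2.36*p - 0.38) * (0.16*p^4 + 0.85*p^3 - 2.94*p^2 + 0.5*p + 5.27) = -0.3776*p^5 - 2.0668*p^4 + 6.6154*p^3 - 0.0628*p^2 - 12.6272*p - 2.0026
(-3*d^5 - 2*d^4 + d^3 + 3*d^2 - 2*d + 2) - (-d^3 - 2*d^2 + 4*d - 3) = -3*d^5 - 2*d^4 + 2*d^3 + 5*d^2 - 6*d + 5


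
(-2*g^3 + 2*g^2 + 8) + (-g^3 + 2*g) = -3*g^3 + 2*g^2 + 2*g + 8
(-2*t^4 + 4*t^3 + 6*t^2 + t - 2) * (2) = -4*t^4 + 8*t^3 + 12*t^2 + 2*t - 4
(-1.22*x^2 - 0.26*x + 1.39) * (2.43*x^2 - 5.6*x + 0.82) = -2.9646*x^4 + 6.2002*x^3 + 3.8333*x^2 - 7.9972*x + 1.1398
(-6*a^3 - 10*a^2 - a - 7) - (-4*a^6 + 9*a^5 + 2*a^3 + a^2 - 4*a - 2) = 4*a^6 - 9*a^5 - 8*a^3 - 11*a^2 + 3*a - 5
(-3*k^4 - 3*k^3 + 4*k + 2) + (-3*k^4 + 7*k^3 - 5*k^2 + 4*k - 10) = -6*k^4 + 4*k^3 - 5*k^2 + 8*k - 8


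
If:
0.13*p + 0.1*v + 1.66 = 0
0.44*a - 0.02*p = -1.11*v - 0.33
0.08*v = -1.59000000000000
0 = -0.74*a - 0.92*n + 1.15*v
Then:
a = 49.50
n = -64.66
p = 2.52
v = -19.88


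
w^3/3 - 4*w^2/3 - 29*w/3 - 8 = (w/3 + 1/3)*(w - 8)*(w + 3)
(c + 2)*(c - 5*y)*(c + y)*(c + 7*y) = c^4 + 3*c^3*y + 2*c^3 - 33*c^2*y^2 + 6*c^2*y - 35*c*y^3 - 66*c*y^2 - 70*y^3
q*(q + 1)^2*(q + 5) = q^4 + 7*q^3 + 11*q^2 + 5*q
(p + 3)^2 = p^2 + 6*p + 9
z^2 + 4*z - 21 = (z - 3)*(z + 7)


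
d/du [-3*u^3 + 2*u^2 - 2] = u*(4 - 9*u)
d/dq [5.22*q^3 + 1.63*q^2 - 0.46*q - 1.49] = 15.66*q^2 + 3.26*q - 0.46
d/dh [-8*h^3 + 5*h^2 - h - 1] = -24*h^2 + 10*h - 1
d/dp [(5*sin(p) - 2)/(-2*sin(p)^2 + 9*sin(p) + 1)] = (10*sin(p)^2 - 8*sin(p) + 23)*cos(p)/(9*sin(p) + cos(2*p))^2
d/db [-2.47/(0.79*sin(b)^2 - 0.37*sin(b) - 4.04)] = (3.9026*sin(b) - 0.9139)*cos(b)/(-0.79*sin(b)^2 + 0.37*sin(b) + 4.04)^2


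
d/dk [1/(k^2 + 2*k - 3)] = 2*(-k - 1)/(k^2 + 2*k - 3)^2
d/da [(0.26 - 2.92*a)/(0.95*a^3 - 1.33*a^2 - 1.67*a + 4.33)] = (5.548*a^3 - 4.6246*a^2 + 0.6916*a - 12.2094)/(0.9025*a^6 - 2.527*a^5 - 1.4041*a^4 + 12.6692*a^3 - 8.7289*a^2 - 14.4622*a + 18.7489)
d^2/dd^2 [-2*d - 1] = 0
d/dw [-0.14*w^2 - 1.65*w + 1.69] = -0.28*w - 1.65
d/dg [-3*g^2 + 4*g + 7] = 4 - 6*g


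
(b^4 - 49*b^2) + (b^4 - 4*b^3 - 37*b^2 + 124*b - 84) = 2*b^4 - 4*b^3 - 86*b^2 + 124*b - 84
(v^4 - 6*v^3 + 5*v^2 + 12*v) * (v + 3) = v^5 - 3*v^4 - 13*v^3 + 27*v^2 + 36*v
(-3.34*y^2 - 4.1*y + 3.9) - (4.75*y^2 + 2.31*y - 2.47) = -8.09*y^2 - 6.41*y + 6.37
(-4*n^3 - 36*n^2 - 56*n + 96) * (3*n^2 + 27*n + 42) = -12*n^5 - 216*n^4 - 1308*n^3 - 2736*n^2 + 240*n + 4032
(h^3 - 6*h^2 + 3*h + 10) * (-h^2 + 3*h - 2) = -h^5 + 9*h^4 - 23*h^3 + 11*h^2 + 24*h - 20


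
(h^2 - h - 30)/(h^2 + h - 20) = (h - 6)/(h - 4)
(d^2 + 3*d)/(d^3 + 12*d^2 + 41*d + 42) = d/(d^2 + 9*d + 14)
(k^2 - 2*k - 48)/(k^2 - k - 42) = (k - 8)/(k - 7)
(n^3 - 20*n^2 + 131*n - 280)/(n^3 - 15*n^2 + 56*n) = (n - 5)/n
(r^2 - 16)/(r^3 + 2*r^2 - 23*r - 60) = (r - 4)/(r^2 - 2*r - 15)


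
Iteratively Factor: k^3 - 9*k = (k + 3)*(k^2 - 3*k) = (k - 3)*(k + 3)*(k)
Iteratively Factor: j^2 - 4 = (j + 2)*(j - 2)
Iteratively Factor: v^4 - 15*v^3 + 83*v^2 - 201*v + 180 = (v - 5)*(v^3 - 10*v^2 + 33*v - 36) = (v - 5)*(v - 4)*(v^2 - 6*v + 9) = (v - 5)*(v - 4)*(v - 3)*(v - 3)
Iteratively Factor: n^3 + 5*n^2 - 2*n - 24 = (n + 4)*(n^2 + n - 6) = (n - 2)*(n + 4)*(n + 3)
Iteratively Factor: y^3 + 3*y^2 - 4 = (y + 2)*(y^2 + y - 2) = (y - 1)*(y + 2)*(y + 2)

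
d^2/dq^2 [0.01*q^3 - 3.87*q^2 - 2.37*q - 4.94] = 0.06*q - 7.74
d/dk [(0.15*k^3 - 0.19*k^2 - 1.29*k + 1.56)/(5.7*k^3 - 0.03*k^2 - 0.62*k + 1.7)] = (1.0785*k^4 + 14.52*k^3 - 25.8319*k^2 - 0.5524*k - 1.2258)/(32.49*k^6 - 0.342*k^5 - 7.0671*k^4 + 19.4172*k^3 + 0.2824*k^2 - 2.108*k + 2.89)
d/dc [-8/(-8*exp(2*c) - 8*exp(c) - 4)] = (-8*exp(c) - 4)*exp(c)/(2*exp(2*c) + 2*exp(c) + 1)^2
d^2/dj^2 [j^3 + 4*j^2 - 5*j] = 6*j + 8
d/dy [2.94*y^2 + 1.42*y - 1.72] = 5.88*y + 1.42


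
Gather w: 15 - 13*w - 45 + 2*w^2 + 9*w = 2*w^2 - 4*w - 30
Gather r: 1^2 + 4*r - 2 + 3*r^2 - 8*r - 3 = 3*r^2 - 4*r - 4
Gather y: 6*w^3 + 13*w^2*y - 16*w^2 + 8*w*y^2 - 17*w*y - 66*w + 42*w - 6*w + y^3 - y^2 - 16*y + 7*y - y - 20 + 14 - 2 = 6*w^3 - 16*w^2 - 30*w + y^3 + y^2*(8*w - 1) + y*(13*w^2 - 17*w - 10) - 8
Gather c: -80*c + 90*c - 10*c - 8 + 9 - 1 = 0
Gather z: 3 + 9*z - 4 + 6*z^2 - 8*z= 6*z^2 + z - 1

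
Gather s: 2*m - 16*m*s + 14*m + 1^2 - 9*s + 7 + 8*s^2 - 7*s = 16*m + 8*s^2 + s*(-16*m - 16) + 8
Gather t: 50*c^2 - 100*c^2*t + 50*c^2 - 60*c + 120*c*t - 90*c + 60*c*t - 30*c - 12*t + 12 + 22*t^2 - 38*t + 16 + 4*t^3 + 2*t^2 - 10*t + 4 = 100*c^2 - 180*c + 4*t^3 + 24*t^2 + t*(-100*c^2 + 180*c - 60) + 32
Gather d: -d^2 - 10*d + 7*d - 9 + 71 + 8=-d^2 - 3*d + 70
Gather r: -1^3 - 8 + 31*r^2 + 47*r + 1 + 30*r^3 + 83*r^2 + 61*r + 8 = 30*r^3 + 114*r^2 + 108*r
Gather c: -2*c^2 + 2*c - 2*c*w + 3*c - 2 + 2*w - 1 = -2*c^2 + c*(5 - 2*w) + 2*w - 3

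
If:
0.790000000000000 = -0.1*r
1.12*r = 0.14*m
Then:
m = -63.20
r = -7.90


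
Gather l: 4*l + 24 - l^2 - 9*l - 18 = -l^2 - 5*l + 6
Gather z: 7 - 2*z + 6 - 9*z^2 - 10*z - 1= -9*z^2 - 12*z + 12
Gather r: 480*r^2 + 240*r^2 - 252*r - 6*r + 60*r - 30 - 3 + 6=720*r^2 - 198*r - 27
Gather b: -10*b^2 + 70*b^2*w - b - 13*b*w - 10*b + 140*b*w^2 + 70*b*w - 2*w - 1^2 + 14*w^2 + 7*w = b^2*(70*w - 10) + b*(140*w^2 + 57*w - 11) + 14*w^2 + 5*w - 1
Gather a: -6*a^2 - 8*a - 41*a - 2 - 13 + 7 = -6*a^2 - 49*a - 8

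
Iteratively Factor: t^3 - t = (t)*(t^2 - 1) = t*(t + 1)*(t - 1)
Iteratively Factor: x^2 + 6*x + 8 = (x + 2)*(x + 4)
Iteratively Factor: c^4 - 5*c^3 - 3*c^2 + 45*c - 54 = (c - 3)*(c^3 - 2*c^2 - 9*c + 18) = (c - 3)*(c + 3)*(c^2 - 5*c + 6) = (c - 3)^2*(c + 3)*(c - 2)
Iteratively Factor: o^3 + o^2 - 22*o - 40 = (o + 4)*(o^2 - 3*o - 10) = (o + 2)*(o + 4)*(o - 5)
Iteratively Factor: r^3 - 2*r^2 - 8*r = (r + 2)*(r^2 - 4*r) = (r - 4)*(r + 2)*(r)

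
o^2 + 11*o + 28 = (o + 4)*(o + 7)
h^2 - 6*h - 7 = (h - 7)*(h + 1)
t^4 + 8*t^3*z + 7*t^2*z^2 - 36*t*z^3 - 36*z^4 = (t - 2*z)*(t + z)*(t + 3*z)*(t + 6*z)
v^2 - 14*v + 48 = (v - 8)*(v - 6)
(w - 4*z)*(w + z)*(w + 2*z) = w^3 - w^2*z - 10*w*z^2 - 8*z^3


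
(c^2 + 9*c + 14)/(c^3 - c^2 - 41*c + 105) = (c + 2)/(c^2 - 8*c + 15)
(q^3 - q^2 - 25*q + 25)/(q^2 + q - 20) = (q^2 - 6*q + 5)/(q - 4)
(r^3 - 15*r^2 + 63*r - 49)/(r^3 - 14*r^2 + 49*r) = (r - 1)/r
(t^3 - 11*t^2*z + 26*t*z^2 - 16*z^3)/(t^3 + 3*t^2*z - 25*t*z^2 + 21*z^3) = (-t^2 + 10*t*z - 16*z^2)/(-t^2 - 4*t*z + 21*z^2)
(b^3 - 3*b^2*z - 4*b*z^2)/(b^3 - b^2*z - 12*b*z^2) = (b + z)/(b + 3*z)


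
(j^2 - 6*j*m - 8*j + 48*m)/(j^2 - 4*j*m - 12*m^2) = (j - 8)/(j + 2*m)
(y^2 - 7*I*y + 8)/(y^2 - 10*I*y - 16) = (y + I)/(y - 2*I)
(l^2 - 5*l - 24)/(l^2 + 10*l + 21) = (l - 8)/(l + 7)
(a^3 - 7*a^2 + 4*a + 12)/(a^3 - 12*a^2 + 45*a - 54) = (a^2 - a - 2)/(a^2 - 6*a + 9)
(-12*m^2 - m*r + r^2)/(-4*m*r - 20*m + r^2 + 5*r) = (3*m + r)/(r + 5)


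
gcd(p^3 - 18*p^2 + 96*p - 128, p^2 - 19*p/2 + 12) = p - 8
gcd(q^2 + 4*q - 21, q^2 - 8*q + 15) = q - 3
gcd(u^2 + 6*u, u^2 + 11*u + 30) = u + 6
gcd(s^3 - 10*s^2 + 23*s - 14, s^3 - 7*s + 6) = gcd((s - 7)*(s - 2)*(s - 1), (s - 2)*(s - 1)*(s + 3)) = s^2 - 3*s + 2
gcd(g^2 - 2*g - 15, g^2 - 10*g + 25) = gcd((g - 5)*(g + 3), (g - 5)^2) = g - 5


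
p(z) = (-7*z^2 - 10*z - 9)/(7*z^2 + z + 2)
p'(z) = (-14*z - 10)/(7*z^2 + z + 2) + (-14*z - 1)*(-7*z^2 - 10*z - 9)/(7*z^2 + z + 2)^2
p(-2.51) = -0.64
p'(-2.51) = 0.07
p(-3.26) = -0.69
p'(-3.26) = 0.06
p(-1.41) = -0.61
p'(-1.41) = -0.11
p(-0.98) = -0.76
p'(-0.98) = -0.78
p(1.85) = -1.85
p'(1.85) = 0.50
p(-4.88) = -0.77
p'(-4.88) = 0.04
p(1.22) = -2.32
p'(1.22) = 1.09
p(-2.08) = -0.61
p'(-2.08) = 0.06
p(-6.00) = -0.81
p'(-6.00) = 0.03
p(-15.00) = -0.92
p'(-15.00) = 0.01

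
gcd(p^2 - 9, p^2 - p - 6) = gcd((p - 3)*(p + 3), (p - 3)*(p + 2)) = p - 3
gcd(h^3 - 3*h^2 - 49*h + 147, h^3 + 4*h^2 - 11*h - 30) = h - 3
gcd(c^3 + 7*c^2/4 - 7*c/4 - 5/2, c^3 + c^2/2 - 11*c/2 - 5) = c^2 + 3*c + 2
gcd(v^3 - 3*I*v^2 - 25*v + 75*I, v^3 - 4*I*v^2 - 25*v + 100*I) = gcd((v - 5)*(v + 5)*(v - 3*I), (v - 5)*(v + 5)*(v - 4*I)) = v^2 - 25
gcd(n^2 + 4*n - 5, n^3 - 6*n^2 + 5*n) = n - 1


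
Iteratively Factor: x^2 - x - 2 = (x + 1)*(x - 2)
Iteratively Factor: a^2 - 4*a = (a)*(a - 4)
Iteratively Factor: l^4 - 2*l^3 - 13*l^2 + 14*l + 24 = (l + 1)*(l^3 - 3*l^2 - 10*l + 24) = (l - 4)*(l + 1)*(l^2 + l - 6) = (l - 4)*(l + 1)*(l + 3)*(l - 2)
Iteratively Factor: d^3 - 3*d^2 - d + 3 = (d + 1)*(d^2 - 4*d + 3) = (d - 1)*(d + 1)*(d - 3)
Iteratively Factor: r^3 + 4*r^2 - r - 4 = (r + 4)*(r^2 - 1) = (r - 1)*(r + 4)*(r + 1)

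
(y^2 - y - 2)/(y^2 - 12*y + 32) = (y^2 - y - 2)/(y^2 - 12*y + 32)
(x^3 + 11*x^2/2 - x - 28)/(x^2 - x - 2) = (x^2 + 15*x/2 + 14)/(x + 1)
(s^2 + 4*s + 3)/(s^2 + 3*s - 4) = (s^2 + 4*s + 3)/(s^2 + 3*s - 4)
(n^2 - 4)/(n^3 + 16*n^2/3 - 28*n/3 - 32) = 3*(n - 2)/(3*n^2 + 10*n - 48)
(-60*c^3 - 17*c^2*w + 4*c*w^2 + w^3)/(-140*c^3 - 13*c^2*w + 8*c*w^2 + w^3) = (3*c + w)/(7*c + w)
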